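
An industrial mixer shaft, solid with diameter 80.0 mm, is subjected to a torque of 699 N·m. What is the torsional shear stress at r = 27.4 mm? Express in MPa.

J = πd⁴/32 = π(0.0800)⁴/32 = 4.021×10^-6 m⁴.
Shear stress varies linearly with radius: τ = T·r/J = 699.0 × 0.0274 / 4.021×10^-6 = 4.763×10^6 Pa.

4.76 MPa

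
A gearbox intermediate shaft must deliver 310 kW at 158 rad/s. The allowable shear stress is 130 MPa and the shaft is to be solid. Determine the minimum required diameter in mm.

ω = 158 rad/s, so T = P/ω = 310×10³ / 158.0 = 1962 N·m.
For a solid shaft τ_max = 16T/(πd³), so d = (16T/(π τ_allow))^(1/3) = (16·1962/(π·1.30×10^8))^(1/3) = 0.04252 m.

42.5 mm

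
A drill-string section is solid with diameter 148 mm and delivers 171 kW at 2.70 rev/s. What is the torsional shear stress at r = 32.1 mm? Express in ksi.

0.996 ksi

ω = 2π·2.70 = 16.96 rad/s, so T = P/ω = 171×10³ / 16.96 = 10080 N·m.
J = πd⁴/32 = π(0.148)⁴/32 = 4.710×10^-5 m⁴.
Shear stress varies linearly with radius: τ = T·r/J = 10080 × 0.0321 / 4.710×10^-5 = 6.869×10^6 Pa.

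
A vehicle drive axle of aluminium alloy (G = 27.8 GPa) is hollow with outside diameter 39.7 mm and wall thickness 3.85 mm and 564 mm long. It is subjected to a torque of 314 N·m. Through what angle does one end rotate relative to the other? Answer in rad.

J = π(d_o⁴ − d_i⁴)/32 = π(0.0397⁴ − 0.0320⁴)/32 = 1.409×10^-7 m⁴.
θ = T·L/(G·J) = 314.0 × 0.564 / (27.8×10⁹ × 1.409×10^-7) = 0.04520 rad.

0.0452 rad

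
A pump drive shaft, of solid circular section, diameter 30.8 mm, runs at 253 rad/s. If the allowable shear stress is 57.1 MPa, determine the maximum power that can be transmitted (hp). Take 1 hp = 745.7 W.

111 hp

J = πd⁴/32 = π(0.0308)⁴/32 = 8.835×10^-8 m⁴.
T_max = τ_allow·J/r = 5.71×10^7 × 8.835×10^-8 / 0.0154 = 327.6 N·m.
ω = 253 rad/s, so P_max = T_max·ω = 8.288×10^4 W.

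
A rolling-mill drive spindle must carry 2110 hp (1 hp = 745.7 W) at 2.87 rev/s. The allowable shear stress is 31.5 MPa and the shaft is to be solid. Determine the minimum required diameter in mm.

ω = 2π·2.87 = 18.03 rad/s, so T = P/ω = 2110×745.7 / 18.03 = 87250 N·m.
For a solid shaft τ_max = 16T/(πd³), so d = (16T/(π τ_allow))^(1/3) = (16·87250/(π·3.15×10^7))^(1/3) = 0.2416 m.

242 mm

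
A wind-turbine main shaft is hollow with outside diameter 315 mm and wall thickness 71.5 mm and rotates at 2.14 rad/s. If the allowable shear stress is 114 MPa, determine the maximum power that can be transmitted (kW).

J = π(d_o⁴ − d_i⁴)/32 = π(0.315⁴ − 0.172⁴)/32 = 8.807×10^-4 m⁴.
T_max = τ_allow·J/r = 1.14×10^8 × 8.807×10^-4 / 0.158 = 637400 N·m.
ω = 2.14 rad/s, so P_max = T_max·ω = 1.364×10^6 W.

1360 kW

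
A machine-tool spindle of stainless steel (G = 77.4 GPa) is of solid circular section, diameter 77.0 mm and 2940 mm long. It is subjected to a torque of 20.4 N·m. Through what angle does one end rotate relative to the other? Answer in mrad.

J = πd⁴/32 = π(0.0770)⁴/32 = 3.451×10^-6 m⁴.
θ = T·L/(G·J) = 20.40 × 2.94 / (77.4×10⁹ × 3.451×10^-6) = 2.245×10^-4 rad.

0.225 mrad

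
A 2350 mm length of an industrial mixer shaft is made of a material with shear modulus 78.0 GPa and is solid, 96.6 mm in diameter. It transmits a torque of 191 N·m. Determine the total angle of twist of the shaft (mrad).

J = πd⁴/32 = π(0.0966)⁴/32 = 8.549×10^-6 m⁴.
θ = T·L/(G·J) = 191.0 × 2.35 / (78.0×10⁹ × 8.549×10^-6) = 6.731×10^-4 rad.

0.673 mrad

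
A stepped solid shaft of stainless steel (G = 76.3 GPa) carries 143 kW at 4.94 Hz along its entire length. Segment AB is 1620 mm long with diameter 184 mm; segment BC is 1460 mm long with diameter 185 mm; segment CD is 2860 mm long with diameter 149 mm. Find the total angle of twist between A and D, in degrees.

0.298°

ω = 2π·4.94 = 31.04 rad/s, so T = P/ω = 143×10³ / 31.04 = 4607 N·m.
J_AB = π(0.184)⁴/32 = 1.13×10^-4 m⁴; J_BC = π(0.185)⁴/32 = 1.15×10^-4 m⁴; J_CD = π(0.149)⁴/32 = 4.84×10^-5 m⁴.
θ = (T/G)·Σ L_i/J_i = (4607/76.3×10⁹)·(1.62/1.13×10^-4 + 1.46/1.15×10^-4 + 2.86/4.84×10^-5) = 5.205×10^-3 rad.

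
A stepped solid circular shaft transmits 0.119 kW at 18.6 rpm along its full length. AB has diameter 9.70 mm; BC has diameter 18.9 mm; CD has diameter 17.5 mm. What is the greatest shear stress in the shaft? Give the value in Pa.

3.41e8 Pa

ω = 2π·18.6/60 = 1.948 rad/s, so T = P/ω = 0.119×10³ / 1.948 = 61.09 N·m.
Under the same torque, τ_max = 16T/(πd³) is largest where d is smallest — segment AB (d = 9.70 mm).
τ_max = 16·61.09/(π·(0.00970)³) = 3.409×10^8 Pa.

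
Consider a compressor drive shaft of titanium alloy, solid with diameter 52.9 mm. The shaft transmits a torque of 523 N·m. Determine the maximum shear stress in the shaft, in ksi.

J = πd⁴/32 = π(0.0529)⁴/32 = 7.688×10^-7 m⁴.
τ_max = T·r/J = 523.0 × 0.0264 / 7.688×10^-7 = 1.799×10^7 Pa.

2.61 ksi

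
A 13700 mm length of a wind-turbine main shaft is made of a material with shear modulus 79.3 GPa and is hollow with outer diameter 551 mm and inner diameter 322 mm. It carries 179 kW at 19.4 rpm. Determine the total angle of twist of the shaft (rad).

0.00190 rad

ω = 2π·19.4/60 = 2.032 rad/s, so T = P/ω = 179×10³ / 2.032 = 88110 N·m.
J = π(d_o⁴ − d_i⁴)/32 = π(0.551⁴ − 0.322⁴)/32 = 7.994×10^-3 m⁴.
θ = T·L/(G·J) = 88110 × 13.7 / (79.3×10⁹ × 7.994×10^-3) = 1.904×10^-3 rad.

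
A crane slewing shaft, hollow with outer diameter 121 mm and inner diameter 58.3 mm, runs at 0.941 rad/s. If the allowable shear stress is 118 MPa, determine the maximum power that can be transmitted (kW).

36.5 kW

J = π(d_o⁴ − d_i⁴)/32 = π(0.121⁴ − 0.0583⁴)/32 = 1.991×10^-5 m⁴.
T_max = τ_allow·J/r = 1.18×10^8 × 1.991×10^-5 / 0.0605 = 38830 N·m.
ω = 0.941 rad/s, so P_max = T_max·ω = 3.654×10^4 W.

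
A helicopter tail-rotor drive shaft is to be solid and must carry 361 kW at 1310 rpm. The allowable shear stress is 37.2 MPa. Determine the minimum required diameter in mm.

ω = 2π·1310/60 = 137.2 rad/s, so T = P/ω = 361×10³ / 137.2 = 2632 N·m.
For a solid shaft τ_max = 16T/(πd³), so d = (16T/(π τ_allow))^(1/3) = (16·2632/(π·3.72×10^7))^(1/3) = 0.07116 m.

71.2 mm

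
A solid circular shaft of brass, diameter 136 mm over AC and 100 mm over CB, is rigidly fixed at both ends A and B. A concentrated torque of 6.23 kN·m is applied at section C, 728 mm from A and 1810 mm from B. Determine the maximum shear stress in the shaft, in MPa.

11.3 MPa

Compatibility: T_A·a/J_AC = T_B·b/J_CB with T_A + T_B = T₀.
J_AC = 3.36×10^-5 m⁴, J_CB = 9.82×10^-6 m⁴, so T_A = T₀·(J_AC/a)/((J_AC/a)+(J_CB/b)) = 5575 N·m, T_B = 655.4 N·m.
τ in each portion: τ_AC = 1.13×10^7 Pa, τ_CB = 3.34×10^6 Pa; maximum is in AC.
τ_max = T_AC·r/J = 5575·0.0680/3.36×10^-5 = 1.129×10^7 Pa.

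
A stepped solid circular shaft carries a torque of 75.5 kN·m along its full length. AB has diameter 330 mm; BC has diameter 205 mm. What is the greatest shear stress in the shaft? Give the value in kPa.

Under the same torque, τ_max = 16T/(πd³) is largest where d is smallest — segment BC (d = 205 mm).
τ_max = 16·75500/(π·(0.205)³) = 4.463×10^7 Pa.

44600 kPa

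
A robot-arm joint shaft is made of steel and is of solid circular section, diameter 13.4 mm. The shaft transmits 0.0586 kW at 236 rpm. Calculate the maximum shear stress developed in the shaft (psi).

ω = 2π·236/60 = 24.71 rad/s, so T = P/ω = 0.0586×10³ / 24.71 = 2.371 N·m.
J = πd⁴/32 = π(0.0134)⁴/32 = 3.165×10^-9 m⁴.
τ_max = T·r/J = 2.371 × 0.00670 / 3.165×10^-9 = 5.019×10^6 Pa.

728 psi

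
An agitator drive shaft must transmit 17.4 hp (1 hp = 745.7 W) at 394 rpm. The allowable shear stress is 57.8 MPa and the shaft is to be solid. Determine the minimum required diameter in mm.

ω = 2π·394/60 = 41.26 rad/s, so T = P/ω = 17.4×745.7 / 41.26 = 314.5 N·m.
For a solid shaft τ_max = 16T/(πd³), so d = (16T/(π τ_allow))^(1/3) = (16·314.5/(π·5.78×10^7))^(1/3) = 0.03026 m.

30.3 mm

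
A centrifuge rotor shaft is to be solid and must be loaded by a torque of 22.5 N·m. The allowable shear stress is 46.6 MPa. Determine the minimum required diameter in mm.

13.5 mm

For a solid shaft τ_max = 16T/(πd³), so d = (16T/(π τ_allow))^(1/3) = (16·22.50/(π·4.66×10^7))^(1/3) = 0.01350 m.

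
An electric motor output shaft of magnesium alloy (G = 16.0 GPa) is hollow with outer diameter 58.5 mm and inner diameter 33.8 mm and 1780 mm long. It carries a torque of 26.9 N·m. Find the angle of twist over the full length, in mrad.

J = π(d_o⁴ − d_i⁴)/32 = π(0.0585⁴ − 0.0338⁴)/32 = 1.022×10^-6 m⁴.
θ = T·L/(G·J) = 26.90 × 1.78 / (16.0×10⁹ × 1.022×10^-6) = 2.929×10^-3 rad.

2.93 mrad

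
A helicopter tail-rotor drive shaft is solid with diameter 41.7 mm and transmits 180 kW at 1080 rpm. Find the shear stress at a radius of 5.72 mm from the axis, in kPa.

30700 kPa

ω = 2π·1080/60 = 113.1 rad/s, so T = P/ω = 180×10³ / 113.1 = 1592 N·m.
J = πd⁴/32 = π(0.0417)⁴/32 = 2.969×10^-7 m⁴.
Shear stress varies linearly with radius: τ = T·r/J = 1592 × 0.00572 / 2.969×10^-7 = 3.067×10^7 Pa.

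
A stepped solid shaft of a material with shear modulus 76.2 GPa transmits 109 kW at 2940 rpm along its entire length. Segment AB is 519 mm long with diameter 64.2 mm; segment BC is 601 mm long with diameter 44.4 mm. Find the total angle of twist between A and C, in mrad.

ω = 2π·2940/60 = 307.9 rad/s, so T = P/ω = 109×10³ / 307.9 = 354.0 N·m.
J_AB = π(0.0642)⁴/32 = 1.67×10^-6 m⁴; J_BC = π(0.0444)⁴/32 = 3.82×10^-7 m⁴.
θ = (T/G)·Σ L_i/J_i = (354.0/76.2×10⁹)·(0.519/1.67×10^-6 + 0.601/3.82×10^-7) = 8.765×10^-3 rad.

8.76 mrad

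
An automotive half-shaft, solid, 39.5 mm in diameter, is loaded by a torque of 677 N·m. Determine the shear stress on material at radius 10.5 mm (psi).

4310 psi

J = πd⁴/32 = π(0.0395)⁴/32 = 2.390×10^-7 m⁴.
Shear stress varies linearly with radius: τ = T·r/J = 677.0 × 0.0105 / 2.390×10^-7 = 2.974×10^7 Pa.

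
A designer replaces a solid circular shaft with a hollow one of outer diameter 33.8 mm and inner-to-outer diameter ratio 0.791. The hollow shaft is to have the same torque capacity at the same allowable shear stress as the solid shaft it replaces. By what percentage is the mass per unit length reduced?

Equal τ_max and T ⇒ the solid shaft needs d_s³ = d_o³(1−k⁴), so d_s = 33.8·(1−0.791⁴)^(1/3) = 28.64 mm.
Area ratio A_h/A_s = d_o²(1−k²)/d_s² = (1−k²)/(1−k⁴)^(2/3) = 0.5213.
Mass saving = 1 − 0.5213 = 47.9 %.

47.9 %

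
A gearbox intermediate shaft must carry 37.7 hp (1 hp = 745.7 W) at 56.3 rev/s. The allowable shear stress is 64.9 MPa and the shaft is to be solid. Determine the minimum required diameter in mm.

ω = 2π·56.3 = 353.7 rad/s, so T = P/ω = 37.7×745.7 / 353.7 = 79.47 N·m.
For a solid shaft τ_max = 16T/(πd³), so d = (16T/(π τ_allow))^(1/3) = (16·79.47/(π·6.49×10^7))^(1/3) = 0.01841 m.

18.4 mm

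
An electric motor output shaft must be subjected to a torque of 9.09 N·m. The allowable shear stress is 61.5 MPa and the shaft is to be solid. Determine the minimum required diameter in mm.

9.10 mm

For a solid shaft τ_max = 16T/(πd³), so d = (16T/(π τ_allow))^(1/3) = (16·9.090/(π·6.15×10^7))^(1/3) = 0.009097 m.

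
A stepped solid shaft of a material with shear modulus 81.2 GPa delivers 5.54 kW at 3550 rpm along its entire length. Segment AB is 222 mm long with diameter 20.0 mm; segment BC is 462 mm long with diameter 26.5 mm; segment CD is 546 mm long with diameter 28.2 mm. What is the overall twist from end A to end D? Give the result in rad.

0.00596 rad

ω = 2π·3550/60 = 371.8 rad/s, so T = P/ω = 5.54×10³ / 371.8 = 14.90 N·m.
J_AB = π(0.0200)⁴/32 = 1.57×10^-8 m⁴; J_BC = π(0.0265)⁴/32 = 4.84×10^-8 m⁴; J_CD = π(0.0282)⁴/32 = 6.21×10^-8 m⁴.
θ = (T/G)·Σ L_i/J_i = (14.90/81.2×10⁹)·(0.222/1.57×10^-8 + 0.462/4.84×10^-8 + 0.546/6.21×10^-8) = 5.959×10^-3 rad.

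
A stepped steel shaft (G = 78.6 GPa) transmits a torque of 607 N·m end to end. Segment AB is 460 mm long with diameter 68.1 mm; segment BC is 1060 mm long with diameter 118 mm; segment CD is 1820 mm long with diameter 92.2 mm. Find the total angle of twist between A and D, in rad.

0.00409 rad

J_AB = π(0.0681)⁴/32 = 2.11×10^-6 m⁴; J_BC = π(0.118)⁴/32 = 1.90×10^-5 m⁴; J_CD = π(0.0922)⁴/32 = 7.09×10^-6 m⁴.
θ = (T/G)·Σ L_i/J_i = (607.0/78.6×10⁹)·(0.460/2.11×10^-6 + 1.06/1.90×10^-5 + 1.82/7.09×10^-6) = 4.094×10^-3 rad.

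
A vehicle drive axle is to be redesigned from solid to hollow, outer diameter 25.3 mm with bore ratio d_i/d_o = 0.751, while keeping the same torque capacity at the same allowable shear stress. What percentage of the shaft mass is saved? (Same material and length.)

Equal τ_max and T ⇒ the solid shaft needs d_s³ = d_o³(1−k⁴), so d_s = 25.3·(1−0.751⁴)^(1/3) = 22.27 mm.
Area ratio A_h/A_s = d_o²(1−k²)/d_s² = (1−k²)/(1−k⁴)^(2/3) = 0.5628.
Mass saving = 1 − 0.5628 = 43.7 %.

43.7 %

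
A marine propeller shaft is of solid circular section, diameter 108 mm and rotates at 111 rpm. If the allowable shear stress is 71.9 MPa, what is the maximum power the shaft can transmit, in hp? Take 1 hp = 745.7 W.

277 hp

J = πd⁴/32 = π(0.108)⁴/32 = 1.336×10^-5 m⁴.
T_max = τ_allow·J/r = 7.19×10^7 × 1.336×10^-5 / 0.0540 = 17780 N·m.
ω = 2π·111/60 = 11.62 rad/s, so P_max = T_max·ω = 2.067×10^5 W.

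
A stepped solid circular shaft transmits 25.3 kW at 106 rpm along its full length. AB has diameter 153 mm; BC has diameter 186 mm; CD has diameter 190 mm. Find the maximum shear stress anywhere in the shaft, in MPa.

3.24 MPa

ω = 2π·106/60 = 11.10 rad/s, so T = P/ω = 25.3×10³ / 11.10 = 2279 N·m.
Under the same torque, τ_max = 16T/(πd³) is largest where d is smallest — segment AB (d = 153 mm).
τ_max = 16·2279/(π·(0.153)³) = 3.241×10^6 Pa.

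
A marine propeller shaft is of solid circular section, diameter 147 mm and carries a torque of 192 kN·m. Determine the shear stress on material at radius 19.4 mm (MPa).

J = πd⁴/32 = π(0.147)⁴/32 = 4.584×10^-5 m⁴.
Shear stress varies linearly with radius: τ = T·r/J = 192000 × 0.0194 / 4.584×10^-5 = 8.125×10^7 Pa.

81.3 MPa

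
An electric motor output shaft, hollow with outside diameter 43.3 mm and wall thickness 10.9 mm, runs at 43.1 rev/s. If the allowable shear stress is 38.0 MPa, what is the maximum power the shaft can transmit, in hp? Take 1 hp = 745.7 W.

207 hp

J = π(d_o⁴ − d_i⁴)/32 = π(0.0433⁴ − 0.0215⁴)/32 = 3.241×10^-7 m⁴.
T_max = τ_allow·J/r = 3.80×10^7 × 3.241×10^-7 / 0.0216 = 568.9 N·m.
ω = 2π·43.1 = 270.8 rad/s, so P_max = T_max·ω = 1.541×10^5 W.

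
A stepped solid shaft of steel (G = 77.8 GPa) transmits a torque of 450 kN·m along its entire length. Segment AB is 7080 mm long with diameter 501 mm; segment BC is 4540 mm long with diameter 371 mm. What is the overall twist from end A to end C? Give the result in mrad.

20.7 mrad

J_AB = π(0.501)⁴/32 = 6.19×10^-3 m⁴; J_BC = π(0.371)⁴/32 = 1.86×10^-3 m⁴.
θ = (T/G)·Σ L_i/J_i = (450000/77.8×10⁹)·(7.08/6.19×10^-3 + 4.54/1.86×10^-3) = 0.02074 rad.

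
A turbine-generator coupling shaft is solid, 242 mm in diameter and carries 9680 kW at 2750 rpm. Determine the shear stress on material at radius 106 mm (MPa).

10.6 MPa

ω = 2π·2750/60 = 288.0 rad/s, so T = P/ω = 9680×10³ / 288.0 = 33610 N·m.
J = πd⁴/32 = π(0.242)⁴/32 = 3.367×10^-4 m⁴.
Shear stress varies linearly with radius: τ = T·r/J = 33610 × 0.106 / 3.367×10^-4 = 1.058×10^7 Pa.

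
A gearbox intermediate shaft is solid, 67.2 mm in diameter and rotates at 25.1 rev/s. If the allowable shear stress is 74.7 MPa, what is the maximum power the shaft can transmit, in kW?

702 kW

J = πd⁴/32 = π(0.0672)⁴/32 = 2.002×10^-6 m⁴.
T_max = τ_allow·J/r = 7.47×10^7 × 2.002×10^-6 / 0.0336 = 4451 N·m.
ω = 2π·25.1 = 157.7 rad/s, so P_max = T_max·ω = 7.020×10^5 W.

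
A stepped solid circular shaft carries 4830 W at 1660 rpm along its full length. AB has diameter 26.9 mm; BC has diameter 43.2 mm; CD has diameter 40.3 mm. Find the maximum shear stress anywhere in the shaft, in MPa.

ω = 2π·1660/60 = 173.8 rad/s, so T = P/ω = 4830 / 173.8 = 27.79 N·m.
Under the same torque, τ_max = 16T/(πd³) is largest where d is smallest — segment AB (d = 26.9 mm).
τ_max = 16·27.79/(π·(0.0269)³) = 7.270×10^6 Pa.

7.27 MPa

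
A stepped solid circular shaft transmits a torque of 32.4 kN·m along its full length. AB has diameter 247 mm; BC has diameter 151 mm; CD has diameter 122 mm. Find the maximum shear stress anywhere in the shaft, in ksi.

Under the same torque, τ_max = 16T/(πd³) is largest where d is smallest — segment CD (d = 122 mm).
τ_max = 16·32400/(π·(0.122)³) = 9.087×10^7 Pa.

13.2 ksi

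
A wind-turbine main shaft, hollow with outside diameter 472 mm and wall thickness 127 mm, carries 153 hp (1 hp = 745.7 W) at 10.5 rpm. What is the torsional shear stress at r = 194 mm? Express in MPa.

ω = 2π·10.5/60 = 1.100 rad/s, so T = P/ω = 153×745.7 / 1.100 = 103800 N·m.
J = π(d_o⁴ − d_i⁴)/32 = π(0.472⁴ − 0.218⁴)/32 = 4.651×10^-3 m⁴.
Shear stress varies linearly with radius: τ = T·r/J = 103800 × 0.194 / 4.651×10^-3 = 4.328×10^6 Pa.

4.33 MPa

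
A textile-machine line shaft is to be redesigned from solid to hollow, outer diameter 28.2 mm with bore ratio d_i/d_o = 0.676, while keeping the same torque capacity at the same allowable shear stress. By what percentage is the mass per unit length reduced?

Equal τ_max and T ⇒ the solid shaft needs d_s³ = d_o³(1−k⁴), so d_s = 28.2·(1−0.676⁴)^(1/3) = 26.08 mm.
Area ratio A_h/A_s = d_o²(1−k²)/d_s² = (1−k²)/(1−k⁴)^(2/3) = 0.6348.
Mass saving = 1 − 0.6348 = 36.5 %.

36.5 %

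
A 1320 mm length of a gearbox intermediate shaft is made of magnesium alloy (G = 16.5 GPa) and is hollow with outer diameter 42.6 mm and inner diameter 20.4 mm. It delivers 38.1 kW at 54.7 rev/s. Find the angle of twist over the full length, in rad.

0.0290 rad

ω = 2π·54.7 = 343.7 rad/s, so T = P/ω = 38.1×10³ / 343.7 = 110.9 N·m.
J = π(d_o⁴ − d_i⁴)/32 = π(0.0426⁴ − 0.0204⁴)/32 = 3.063×10^-7 m⁴.
θ = T·L/(G·J) = 110.9 × 1.32 / (16.5×10⁹ × 3.063×10^-7) = 0.02895 rad.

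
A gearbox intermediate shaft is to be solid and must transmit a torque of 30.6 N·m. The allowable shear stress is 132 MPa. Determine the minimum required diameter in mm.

For a solid shaft τ_max = 16T/(πd³), so d = (16T/(π τ_allow))^(1/3) = (16·30.60/(π·1.32×10^8))^(1/3) = 0.01057 m.

10.6 mm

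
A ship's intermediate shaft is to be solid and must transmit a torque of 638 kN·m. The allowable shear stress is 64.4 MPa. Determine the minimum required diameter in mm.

For a solid shaft τ_max = 16T/(πd³), so d = (16T/(π τ_allow))^(1/3) = (16·638000/(π·6.44×10^7))^(1/3) = 0.3695 m.

370 mm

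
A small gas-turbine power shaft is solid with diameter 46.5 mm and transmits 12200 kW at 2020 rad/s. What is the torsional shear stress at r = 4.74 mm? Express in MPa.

ω = 2020 rad/s, so T = P/ω = 12200×10³ / 2020 = 6040 N·m.
J = πd⁴/32 = π(0.0465)⁴/32 = 4.590×10^-7 m⁴.
Shear stress varies linearly with radius: τ = T·r/J = 6040 × 0.00474 / 4.590×10^-7 = 6.237×10^7 Pa.

62.4 MPa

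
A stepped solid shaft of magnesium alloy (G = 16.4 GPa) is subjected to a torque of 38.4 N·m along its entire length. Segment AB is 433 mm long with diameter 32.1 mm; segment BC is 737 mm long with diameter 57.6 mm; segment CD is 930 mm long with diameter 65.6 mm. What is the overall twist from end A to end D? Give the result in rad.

0.0125 rad

J_AB = π(0.0321)⁴/32 = 1.04×10^-7 m⁴; J_BC = π(0.0576)⁴/32 = 1.08×10^-6 m⁴; J_CD = π(0.0656)⁴/32 = 1.82×10^-6 m⁴.
θ = (T/G)·Σ L_i/J_i = (38.40/16.4×10⁹)·(0.433/1.04×10^-7 + 0.737/1.08×10^-6 + 0.930/1.82×10^-6) = 0.01252 rad.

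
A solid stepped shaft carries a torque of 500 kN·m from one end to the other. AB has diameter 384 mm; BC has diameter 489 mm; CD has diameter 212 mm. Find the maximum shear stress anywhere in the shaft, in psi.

Under the same torque, τ_max = 16T/(πd³) is largest where d is smallest — segment CD (d = 212 mm).
τ_max = 16·500000/(π·(0.212)³) = 2.673×10^8 Pa.

38800 psi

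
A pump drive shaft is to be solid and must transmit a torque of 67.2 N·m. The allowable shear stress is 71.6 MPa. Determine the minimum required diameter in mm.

For a solid shaft τ_max = 16T/(πd³), so d = (16T/(π τ_allow))^(1/3) = (16·67.20/(π·7.16×10^7))^(1/3) = 0.01685 m.

16.8 mm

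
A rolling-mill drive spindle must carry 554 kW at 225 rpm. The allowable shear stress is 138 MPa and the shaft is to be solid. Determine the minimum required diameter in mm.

95.4 mm

ω = 2π·225/60 = 23.56 rad/s, so T = P/ω = 554×10³ / 23.56 = 23510 N·m.
For a solid shaft τ_max = 16T/(πd³), so d = (16T/(π τ_allow))^(1/3) = (16·23510/(π·1.38×10^8))^(1/3) = 0.09538 m.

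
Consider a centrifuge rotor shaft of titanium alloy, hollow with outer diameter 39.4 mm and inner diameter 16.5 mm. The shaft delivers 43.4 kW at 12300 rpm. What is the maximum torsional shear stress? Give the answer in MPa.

ω = 2π·12300/60 = 1288 rad/s, so T = P/ω = 43.4×10³ / 1288 = 33.69 N·m.
J = π(d_o⁴ − d_i⁴)/32 = π(0.0394⁴ − 0.0165⁴)/32 = 2.293×10^-7 m⁴.
τ_max = T·r/J = 33.69 × 0.0197 / 2.293×10^-7 = 2.895×10^6 Pa.

2.89 MPa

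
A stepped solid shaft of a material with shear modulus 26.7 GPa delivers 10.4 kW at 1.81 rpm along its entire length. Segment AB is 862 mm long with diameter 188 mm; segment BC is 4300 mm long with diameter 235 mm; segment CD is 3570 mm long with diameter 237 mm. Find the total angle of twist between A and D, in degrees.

ω = 2π·1.81/60 = 0.1895 rad/s, so T = P/ω = 10.4×10³ / 0.1895 = 54870 N·m.
J_AB = π(0.188)⁴/32 = 1.23×10^-4 m⁴; J_BC = π(0.235)⁴/32 = 2.99×10^-4 m⁴; J_CD = π(0.237)⁴/32 = 3.10×10^-4 m⁴.
θ = (T/G)·Σ L_i/J_i = (54870/26.7×10⁹)·(0.862/1.23×10^-4 + 4.30/2.99×10^-4 + 3.57/3.10×10^-4) = 0.06764 rad.

3.88°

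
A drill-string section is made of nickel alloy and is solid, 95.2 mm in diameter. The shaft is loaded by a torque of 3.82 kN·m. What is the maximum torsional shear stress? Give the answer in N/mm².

22.5 N/mm²

J = πd⁴/32 = π(0.0952)⁴/32 = 8.064×10^-6 m⁴.
τ_max = T·r/J = 3820 × 0.0476 / 8.064×10^-6 = 2.255×10^7 Pa.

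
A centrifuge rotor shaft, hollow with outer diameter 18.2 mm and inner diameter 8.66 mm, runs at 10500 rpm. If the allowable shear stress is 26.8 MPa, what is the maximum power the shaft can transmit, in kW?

J = π(d_o⁴ − d_i⁴)/32 = π(0.0182⁴ − 0.00866⁴)/32 = 1.022×10^-8 m⁴.
T_max = τ_allow·J/r = 2.68×10^7 × 1.022×10^-8 / 0.00910 = 30.10 N·m.
ω = 2π·10500/60 = 1100 rad/s, so P_max = T_max·ω = 3.309×10^4 W.

33.1 kW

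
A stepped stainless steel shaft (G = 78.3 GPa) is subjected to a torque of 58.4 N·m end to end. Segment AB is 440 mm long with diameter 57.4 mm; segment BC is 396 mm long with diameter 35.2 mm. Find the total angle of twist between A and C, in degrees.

J_AB = π(0.0574)⁴/32 = 1.07×10^-6 m⁴; J_BC = π(0.0352)⁴/32 = 1.51×10^-7 m⁴.
θ = (T/G)·Σ L_i/J_i = (58.40/78.3×10⁹)·(0.440/1.07×10^-6 + 0.396/1.51×10^-7) = 2.268×10^-3 rad.

0.130°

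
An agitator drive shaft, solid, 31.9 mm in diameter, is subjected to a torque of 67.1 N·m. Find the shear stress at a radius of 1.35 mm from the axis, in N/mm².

0.891 N/mm²

J = πd⁴/32 = π(0.0319)⁴/32 = 1.017×10^-7 m⁴.
Shear stress varies linearly with radius: τ = T·r/J = 67.10 × 0.00135 / 1.017×10^-7 = 8.910×10^5 Pa.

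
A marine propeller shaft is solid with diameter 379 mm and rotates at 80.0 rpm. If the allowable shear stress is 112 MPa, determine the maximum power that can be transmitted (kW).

10000 kW

J = πd⁴/32 = π(0.379)⁴/32 = 2.026×10^-3 m⁴.
T_max = τ_allow·J/r = 1.12×10^8 × 2.026×10^-3 / 0.190 = 1.197e6 N·m.
ω = 2π·80.0/60 = 8.378 rad/s, so P_max = T_max·ω = 1.003×10^7 W.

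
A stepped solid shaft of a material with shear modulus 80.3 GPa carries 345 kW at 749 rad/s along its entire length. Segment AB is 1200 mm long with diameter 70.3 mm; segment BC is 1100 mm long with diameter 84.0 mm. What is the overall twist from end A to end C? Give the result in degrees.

ω = 749 rad/s, so T = P/ω = 345×10³ / 749.0 = 460.6 N·m.
J_AB = π(0.0703)⁴/32 = 2.40×10^-6 m⁴; J_BC = π(0.0840)⁴/32 = 4.89×10^-6 m⁴.
θ = (T/G)·Σ L_i/J_i = (460.6/80.3×10⁹)·(1.20/2.40×10^-6 + 1.10/4.89×10^-6) = 4.162×10^-3 rad.

0.238°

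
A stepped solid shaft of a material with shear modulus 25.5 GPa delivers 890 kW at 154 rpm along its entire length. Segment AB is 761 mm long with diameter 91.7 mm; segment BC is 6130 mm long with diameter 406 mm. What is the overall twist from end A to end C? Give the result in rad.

ω = 2π·154/60 = 16.13 rad/s, so T = P/ω = 890×10³ / 16.13 = 55190 N·m.
J_AB = π(0.0917)⁴/32 = 6.94×10^-6 m⁴; J_BC = π(0.406)⁴/32 = 2.67×10^-3 m⁴.
θ = (T/G)·Σ L_i/J_i = (55190/25.5×10⁹)·(0.761/6.94×10^-6 + 6.13/2.67×10^-3) = 0.2422 rad.

0.242 rad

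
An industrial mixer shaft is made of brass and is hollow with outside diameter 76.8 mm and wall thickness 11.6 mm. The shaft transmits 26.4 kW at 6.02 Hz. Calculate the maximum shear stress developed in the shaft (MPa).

10.3 MPa

ω = 2π·6.02 = 37.82 rad/s, so T = P/ω = 26.4×10³ / 37.82 = 698.0 N·m.
J = π(d_o⁴ − d_i⁴)/32 = π(0.0768⁴ − 0.0536⁴)/32 = 2.605×10^-6 m⁴.
τ_max = T·r/J = 698.0 × 0.0384 / 2.605×10^-6 = 1.029×10^7 Pa.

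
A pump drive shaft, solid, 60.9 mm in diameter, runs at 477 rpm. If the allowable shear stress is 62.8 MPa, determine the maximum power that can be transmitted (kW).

J = πd⁴/32 = π(0.0609)⁴/32 = 1.350×10^-6 m⁴.
T_max = τ_allow·J/r = 6.28×10^7 × 1.350×10^-6 / 0.0304 = 2785 N·m.
ω = 2π·477/60 = 49.95 rad/s, so P_max = T_max·ω = 1.391×10^5 W.

139 kW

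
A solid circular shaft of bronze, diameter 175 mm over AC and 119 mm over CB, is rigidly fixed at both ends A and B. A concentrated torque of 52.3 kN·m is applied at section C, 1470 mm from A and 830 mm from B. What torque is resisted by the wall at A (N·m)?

Compatibility: T_A·a/J_AC = T_B·b/J_CB with T_A + T_B = T₀.
J_AC = 9.21×10^-5 m⁴, J_CB = 1.97×10^-5 m⁴, so T_A = T₀·(J_AC/a)/((J_AC/a)+(J_CB/b)) = 37930 N·m, T_B = 14370 N·m.

37900 N·m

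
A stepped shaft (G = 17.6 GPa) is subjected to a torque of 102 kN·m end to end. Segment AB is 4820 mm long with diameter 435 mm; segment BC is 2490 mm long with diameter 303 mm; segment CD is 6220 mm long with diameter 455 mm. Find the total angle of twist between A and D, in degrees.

J_AB = π(0.435)⁴/32 = 3.52×10^-3 m⁴; J_BC = π(0.303)⁴/32 = 8.28×10^-4 m⁴; J_CD = π(0.455)⁴/32 = 4.21×10^-3 m⁴.
θ = (T/G)·Σ L_i/J_i = (102000/17.6×10⁹)·(4.82/3.52×10^-3 + 2.49/8.28×10^-4 + 6.22/4.21×10^-3) = 0.03395 rad.

1.95°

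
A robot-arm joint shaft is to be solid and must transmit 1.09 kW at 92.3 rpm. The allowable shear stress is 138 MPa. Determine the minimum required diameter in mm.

16.1 mm

ω = 2π·92.3/60 = 9.666 rad/s, so T = P/ω = 1.09×10³ / 9.666 = 112.8 N·m.
For a solid shaft τ_max = 16T/(πd³), so d = (16T/(π τ_allow))^(1/3) = (16·112.8/(π·1.38×10^8))^(1/3) = 0.01609 m.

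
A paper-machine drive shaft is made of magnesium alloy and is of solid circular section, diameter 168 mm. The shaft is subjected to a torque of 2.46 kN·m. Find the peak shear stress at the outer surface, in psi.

J = πd⁴/32 = π(0.168)⁴/32 = 7.821×10^-5 m⁴.
τ_max = T·r/J = 2460 × 0.0840 / 7.821×10^-5 = 2.642×10^6 Pa.

383 psi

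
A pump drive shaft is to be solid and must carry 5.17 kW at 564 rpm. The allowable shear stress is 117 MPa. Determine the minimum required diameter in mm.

ω = 2π·564/60 = 59.06 rad/s, so T = P/ω = 5.17×10³ / 59.06 = 87.54 N·m.
For a solid shaft τ_max = 16T/(πd³), so d = (16T/(π τ_allow))^(1/3) = (16·87.54/(π·1.17×10^8))^(1/3) = 0.01562 m.

15.6 mm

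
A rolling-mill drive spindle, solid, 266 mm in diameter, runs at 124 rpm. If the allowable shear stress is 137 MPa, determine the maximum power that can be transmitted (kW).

J = πd⁴/32 = π(0.266)⁴/32 = 4.915×10^-4 m⁴.
T_max = τ_allow·J/r = 1.37×10^8 × 4.915×10^-4 / 0.133 = 506300 N·m.
ω = 2π·124/60 = 12.99 rad/s, so P_max = T_max·ω = 6.574×10^6 W.

6570 kW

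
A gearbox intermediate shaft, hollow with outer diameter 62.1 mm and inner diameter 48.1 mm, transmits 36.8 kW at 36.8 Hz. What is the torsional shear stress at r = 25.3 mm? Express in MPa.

ω = 2π·36.8 = 231.2 rad/s, so T = P/ω = 36.8×10³ / 231.2 = 159.2 N·m.
J = π(d_o⁴ − d_i⁴)/32 = π(0.0621⁴ − 0.0481⁴)/32 = 9.345×10^-7 m⁴.
Shear stress varies linearly with radius: τ = T·r/J = 159.2 × 0.0253 / 9.345×10^-7 = 4.309×10^6 Pa.

4.31 MPa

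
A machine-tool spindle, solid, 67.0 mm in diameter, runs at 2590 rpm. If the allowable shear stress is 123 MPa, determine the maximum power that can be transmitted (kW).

1970 kW

J = πd⁴/32 = π(0.0670)⁴/32 = 1.978×10^-6 m⁴.
T_max = τ_allow·J/r = 1.23×10^8 × 1.978×10^-6 / 0.0335 = 7264 N·m.
ω = 2π·2590/60 = 271.2 rad/s, so P_max = T_max·ω = 1.970×10^6 W.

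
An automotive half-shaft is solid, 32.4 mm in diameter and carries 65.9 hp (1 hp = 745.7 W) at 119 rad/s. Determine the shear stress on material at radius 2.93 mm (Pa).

1.12e7 Pa

ω = 119 rad/s, so T = P/ω = 65.9×745.7 / 119.0 = 413.0 N·m.
J = πd⁴/32 = π(0.0324)⁴/32 = 1.082×10^-7 m⁴.
Shear stress varies linearly with radius: τ = T·r/J = 413.0 × 0.00293 / 1.082×10^-7 = 1.118×10^7 Pa.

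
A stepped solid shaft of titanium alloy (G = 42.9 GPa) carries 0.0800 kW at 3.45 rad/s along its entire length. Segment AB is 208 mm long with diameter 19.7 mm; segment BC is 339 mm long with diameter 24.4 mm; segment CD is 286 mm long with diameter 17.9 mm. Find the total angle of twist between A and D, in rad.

ω = 3.45 rad/s, so T = P/ω = 0.0800×10³ / 3.450 = 23.19 N·m.
J_AB = π(0.0197)⁴/32 = 1.48×10^-8 m⁴; J_BC = π(0.0244)⁴/32 = 3.48×10^-8 m⁴; J_CD = π(0.0179)⁴/32 = 1.01×10^-8 m⁴.
θ = (T/G)·Σ L_i/J_i = (23.19/42.9×10⁹)·(0.208/1.48×10^-8 + 0.339/3.48×10^-8 + 0.286/1.01×10^-8) = 0.02821 rad.

0.0282 rad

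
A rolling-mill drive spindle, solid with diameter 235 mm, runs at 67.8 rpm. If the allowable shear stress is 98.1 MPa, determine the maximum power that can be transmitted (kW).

J = πd⁴/32 = π(0.235)⁴/32 = 2.994×10^-4 m⁴.
T_max = τ_allow·J/r = 9.81×10^7 × 2.994×10^-4 / 0.117 = 250000 N·m.
ω = 2π·67.8/60 = 7.100 rad/s, so P_max = T_max·ω = 1.775×10^6 W.

1770 kW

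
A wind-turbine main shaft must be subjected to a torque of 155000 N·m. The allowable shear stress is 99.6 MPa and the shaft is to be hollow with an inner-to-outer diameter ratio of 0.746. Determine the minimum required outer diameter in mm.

For a hollow shaft with d_i/d_o = 0.746: τ_max = 16T/(π d_o³ (1−k⁴)), so d_o = [16T/(π τ_allow (1−k⁴))]^(1/3) = [16·155000/(π·9.96×10^7·0.6903)]^(1/3) = 0.2256 m.

226 mm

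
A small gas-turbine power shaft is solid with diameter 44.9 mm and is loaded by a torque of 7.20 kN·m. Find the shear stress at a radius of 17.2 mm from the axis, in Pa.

3.10e8 Pa

J = πd⁴/32 = π(0.0449)⁴/32 = 3.990×10^-7 m⁴.
Shear stress varies linearly with radius: τ = T·r/J = 7200 × 0.0172 / 3.990×10^-7 = 3.104×10^8 Pa.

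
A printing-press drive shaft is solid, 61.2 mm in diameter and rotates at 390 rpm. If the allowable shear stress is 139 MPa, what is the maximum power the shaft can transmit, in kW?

J = πd⁴/32 = π(0.0612)⁴/32 = 1.377×10^-6 m⁴.
T_max = τ_allow·J/r = 1.39×10^8 × 1.377×10^-6 / 0.0306 = 6256 N·m.
ω = 2π·390/60 = 40.84 rad/s, so P_max = T_max·ω = 2.555×10^5 W.

256 kW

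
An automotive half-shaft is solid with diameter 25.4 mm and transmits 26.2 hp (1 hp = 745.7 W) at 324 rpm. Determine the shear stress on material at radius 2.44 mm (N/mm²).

ω = 2π·324/60 = 33.93 rad/s, so T = P/ω = 26.2×745.7 / 33.93 = 575.8 N·m.
J = πd⁴/32 = π(0.0254)⁴/32 = 4.086×10^-8 m⁴.
Shear stress varies linearly with radius: τ = T·r/J = 575.8 × 0.00244 / 4.086×10^-8 = 3.438×10^7 Pa.

34.4 N/mm²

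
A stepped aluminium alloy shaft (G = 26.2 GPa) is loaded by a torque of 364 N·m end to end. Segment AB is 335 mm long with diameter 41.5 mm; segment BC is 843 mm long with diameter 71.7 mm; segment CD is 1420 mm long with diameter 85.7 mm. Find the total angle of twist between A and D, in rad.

J_AB = π(0.0415)⁴/32 = 2.91×10^-7 m⁴; J_BC = π(0.0717)⁴/32 = 2.59×10^-6 m⁴; J_CD = π(0.0857)⁴/32 = 5.30×10^-6 m⁴.
θ = (T/G)·Σ L_i/J_i = (364.0/26.2×10⁹)·(0.335/2.91×10^-7 + 0.843/2.59×10^-6 + 1.42/5.30×10^-6) = 0.02422 rad.

0.0242 rad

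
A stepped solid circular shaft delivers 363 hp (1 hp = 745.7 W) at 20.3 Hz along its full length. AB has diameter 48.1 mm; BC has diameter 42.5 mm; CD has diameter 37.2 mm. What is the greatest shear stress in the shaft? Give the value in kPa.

210000 kPa

ω = 2π·20.3 = 127.5 rad/s, so T = P/ω = 363×745.7 / 127.5 = 2122 N·m.
Under the same torque, τ_max = 16T/(πd³) is largest where d is smallest — segment CD (d = 37.2 mm).
τ_max = 16·2122/(π·(0.0372)³) = 2.100×10^8 Pa.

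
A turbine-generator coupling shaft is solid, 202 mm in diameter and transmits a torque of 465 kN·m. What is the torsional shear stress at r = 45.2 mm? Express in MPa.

J = πd⁴/32 = π(0.202)⁴/32 = 1.635×10^-4 m⁴.
Shear stress varies linearly with radius: τ = T·r/J = 465000 × 0.0452 / 1.635×10^-4 = 1.286×10^8 Pa.

129 MPa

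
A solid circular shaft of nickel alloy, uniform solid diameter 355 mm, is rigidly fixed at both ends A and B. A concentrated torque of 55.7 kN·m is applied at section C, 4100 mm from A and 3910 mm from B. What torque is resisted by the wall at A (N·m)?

With uniform GJ and both ends fixed, compatibility θ_AC = θ_CB gives T_A·a = T_B·b, together with T_A + T_B = T₀.
T_A = T₀·b/(a+b) = 55700·3910/8010 = 27190 N·m; T_B = 28510 N·m.

27200 N·m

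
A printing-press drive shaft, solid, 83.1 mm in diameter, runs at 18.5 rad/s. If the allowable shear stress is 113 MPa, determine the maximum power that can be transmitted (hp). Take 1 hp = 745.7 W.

316 hp

J = πd⁴/32 = π(0.0831)⁴/32 = 4.682×10^-6 m⁴.
T_max = τ_allow·J/r = 1.13×10^8 × 4.682×10^-6 / 0.0415 = 12730 N·m.
ω = 18.5 rad/s, so P_max = T_max·ω = 2.356×10^5 W.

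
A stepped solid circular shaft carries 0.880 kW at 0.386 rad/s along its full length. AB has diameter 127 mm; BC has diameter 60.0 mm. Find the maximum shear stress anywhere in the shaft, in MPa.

53.8 MPa

ω = 0.386 rad/s, so T = P/ω = 0.880×10³ / 0.3860 = 2280 N·m.
Under the same torque, τ_max = 16T/(πd³) is largest where d is smallest — segment BC (d = 60.0 mm).
τ_max = 16·2280/(π·(0.0600)³) = 5.375×10^7 Pa.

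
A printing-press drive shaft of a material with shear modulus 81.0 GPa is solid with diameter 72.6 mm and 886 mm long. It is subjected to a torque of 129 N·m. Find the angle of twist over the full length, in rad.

5.17e-4 rad

J = πd⁴/32 = π(0.0726)⁴/32 = 2.727×10^-6 m⁴.
θ = T·L/(G·J) = 129.0 × 0.886 / (81.0×10⁹ × 2.727×10^-6) = 5.174×10^-4 rad.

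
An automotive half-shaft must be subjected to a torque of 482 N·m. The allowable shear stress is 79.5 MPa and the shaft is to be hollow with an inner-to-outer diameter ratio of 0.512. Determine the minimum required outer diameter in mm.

For a hollow shaft with d_i/d_o = 0.512: τ_max = 16T/(π d_o³ (1−k⁴)), so d_o = [16T/(π τ_allow (1−k⁴))]^(1/3) = [16·482.0/(π·7.95×10^7·0.9313)]^(1/3) = 0.03213 m.

32.1 mm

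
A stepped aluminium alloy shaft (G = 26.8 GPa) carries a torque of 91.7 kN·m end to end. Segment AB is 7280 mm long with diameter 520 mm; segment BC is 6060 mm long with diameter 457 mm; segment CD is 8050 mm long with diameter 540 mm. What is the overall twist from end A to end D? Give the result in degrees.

J_AB = π(0.520)⁴/32 = 7.18×10^-3 m⁴; J_BC = π(0.457)⁴/32 = 4.28×10^-3 m⁴; J_CD = π(0.540)⁴/32 = 8.35×10^-3 m⁴.
θ = (T/G)·Σ L_i/J_i = (91700/26.8×10⁹)·(7.28/7.18×10^-3 + 6.06/4.28×10^-3 + 8.05/8.35×10^-3) = 0.01161 rad.

0.665°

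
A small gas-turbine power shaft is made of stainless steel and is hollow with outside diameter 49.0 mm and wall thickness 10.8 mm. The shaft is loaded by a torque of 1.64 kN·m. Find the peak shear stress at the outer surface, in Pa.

J = π(d_o⁴ − d_i⁴)/32 = π(0.0490⁴ − 0.0274⁴)/32 = 5.106×10^-7 m⁴.
τ_max = T·r/J = 1640 × 0.0245 / 5.106×10^-7 = 7.869×10^7 Pa.

7.87e7 Pa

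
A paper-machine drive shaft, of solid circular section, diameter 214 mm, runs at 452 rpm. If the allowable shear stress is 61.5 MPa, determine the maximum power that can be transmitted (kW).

5600 kW

J = πd⁴/32 = π(0.214)⁴/32 = 2.059×10^-4 m⁴.
T_max = τ_allow·J/r = 6.15×10^7 × 2.059×10^-4 / 0.107 = 118300 N·m.
ω = 2π·452/60 = 47.33 rad/s, so P_max = T_max·ω = 5.602×10^6 W.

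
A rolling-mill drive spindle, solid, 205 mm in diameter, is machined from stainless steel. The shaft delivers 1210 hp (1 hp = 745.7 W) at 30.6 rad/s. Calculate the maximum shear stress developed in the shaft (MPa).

ω = 30.6 rad/s, so T = P/ω = 1210×745.7 / 30.60 = 29490 N·m.
J = πd⁴/32 = π(0.205)⁴/32 = 1.734×10^-4 m⁴.
τ_max = T·r/J = 29490 × 0.102 / 1.734×10^-4 = 1.743×10^7 Pa.

17.4 MPa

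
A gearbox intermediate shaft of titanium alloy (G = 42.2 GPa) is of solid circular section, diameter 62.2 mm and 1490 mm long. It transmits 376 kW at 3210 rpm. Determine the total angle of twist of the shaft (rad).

ω = 2π·3210/60 = 336.2 rad/s, so T = P/ω = 376×10³ / 336.2 = 1119 N·m.
J = πd⁴/32 = π(0.0622)⁴/32 = 1.469×10^-6 m⁴.
θ = T·L/(G·J) = 1119 × 1.49 / (42.2×10⁹ × 1.469×10^-6) = 0.02688 rad.

0.0269 rad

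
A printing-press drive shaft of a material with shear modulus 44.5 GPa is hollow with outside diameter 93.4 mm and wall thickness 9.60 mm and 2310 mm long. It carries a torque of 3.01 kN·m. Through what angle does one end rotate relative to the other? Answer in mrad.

J = π(d_o⁴ − d_i⁴)/32 = π(0.0934⁴ − 0.0742⁴)/32 = 4.495×10^-6 m⁴.
θ = T·L/(G·J) = 3010 × 2.31 / (44.5×10⁹ × 4.495×10^-6) = 0.03476 rad.

34.8 mrad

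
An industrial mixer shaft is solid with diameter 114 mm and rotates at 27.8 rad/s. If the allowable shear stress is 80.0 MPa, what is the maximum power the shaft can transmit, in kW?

J = πd⁴/32 = π(0.114)⁴/32 = 1.658×10^-5 m⁴.
T_max = τ_allow·J/r = 8.00×10^7 × 1.658×10^-5 / 0.0570 = 23270 N·m.
ω = 27.8 rad/s, so P_max = T_max·ω = 6.470×10^5 W.

647 kW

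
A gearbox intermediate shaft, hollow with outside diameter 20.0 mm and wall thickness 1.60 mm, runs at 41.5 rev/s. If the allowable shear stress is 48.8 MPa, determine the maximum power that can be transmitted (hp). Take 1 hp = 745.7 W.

13.5 hp

J = π(d_o⁴ − d_i⁴)/32 = π(0.0200⁴ − 0.0168⁴)/32 = 7.887×10^-9 m⁴.
T_max = τ_allow·J/r = 4.88×10^7 × 7.887×10^-9 / 0.0100 = 38.49 N·m.
ω = 2π·41.5 = 260.8 rad/s, so P_max = T_max·ω = 1.004×10^4 W.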